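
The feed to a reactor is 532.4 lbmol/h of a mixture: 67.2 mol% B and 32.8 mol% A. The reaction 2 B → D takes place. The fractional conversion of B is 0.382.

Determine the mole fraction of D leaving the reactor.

B reacted = 0.382 × 357.8 = 136.7 lbmol/h; ν_B = −2, so ξ = 136.7/2 = 68.33 lbmol/h.
Outlet amounts (n = n₀ + ν ξ):
  B: 357.8 − 2(68.33) = 221.1
  D: 0 + 1(68.33) = 68.33
  A: 174.6 (inert)
Total out = 464.1 lbmol/h; y_D = 68.33 / 464.1 = 0.1473.

0.147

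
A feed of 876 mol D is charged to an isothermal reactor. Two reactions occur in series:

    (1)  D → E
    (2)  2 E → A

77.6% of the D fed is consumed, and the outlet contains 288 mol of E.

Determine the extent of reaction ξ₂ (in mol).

ξ₂ = 196 mol

Conversion of D: D consumed = 1ξ₁ = 0.776 × 876 → ξ₁ = 679.8 mol.
E balance: n_E = 0 + 1ξ₁ − 2ξ₂ = 288 → ξ₂ = (1·679.8 − 288)/2 = 195.9 mol.
Outlet amounts (n = n₀ + Σ ν·ξ):
  D: 876 − 1(679.8) = 196.2
  E: 0 + 1(679.8) − 2(195.9) = 288
  A: 0 + 1(195.9) = 195.9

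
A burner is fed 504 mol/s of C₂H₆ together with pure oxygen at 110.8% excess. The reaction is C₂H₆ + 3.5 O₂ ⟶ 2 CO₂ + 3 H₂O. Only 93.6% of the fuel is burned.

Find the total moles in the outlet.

Stoichiometric O₂ = 3.5 × 504 = 1764 mol/s; O₂ fed = 1764 × 2.108 = 3719 mol/s.
Fuel reacted = 0.936 × 504 → ξ = 471.7 mol/s.
Outlet (n = n₀ + ν ξ):
  C₂H₆: 504 − 1(471.7) = 32.26
  O₂: 3719 − 3.5(471.7) = 2067
  CO₂: 0 + 2(471.7) = 943.5
  H₂O: 0 + 3(471.7) = 1415
Total out = 32.26 + 2067 + 943.5 + 1415 = 4458 mol/s.

4460 mol/s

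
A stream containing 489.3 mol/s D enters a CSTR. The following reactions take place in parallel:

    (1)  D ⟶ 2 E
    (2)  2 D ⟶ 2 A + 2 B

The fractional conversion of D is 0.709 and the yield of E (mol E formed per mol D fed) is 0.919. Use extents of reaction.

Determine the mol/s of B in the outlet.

122 mol/s

Yield of E: 2ξ₁ / 489.3 = 0.919 → ξ₁ = 224.8 mol/s.
Conversion of D: 1ξ₁ + 2ξ₂ = 0.709 × 489.3 = 346.9 → ξ₂ = 61.04 mol/s.
Outlet amounts (n = n₀ + Σ ν·ξ):
  D: 489.3 − 1(224.8) − 2(61.04) = 142.4
  E: 0 + 2(224.8) = 449.7
  A: 0 + 2(61.04) = 122.1
  B: 0 + 2(61.04) = 122.1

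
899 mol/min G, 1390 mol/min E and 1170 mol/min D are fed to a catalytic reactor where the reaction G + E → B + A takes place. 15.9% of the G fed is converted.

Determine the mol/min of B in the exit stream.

143 mol/min

G reacted = 0.159 × 899 = 142.9 mol/min; ν_G = −1, so ξ = 142.9/1 = 142.9 mol/min.
Outlet amounts (n = n₀ + ν ξ):
  G: 899 − 1(142.9) = 756.1
  E: 1390 − 1(142.9) = 1247
  B: 0 + 1(142.9) = 142.9
  A: 0 + 1(142.9) = 142.9
  D: 1170 (inert)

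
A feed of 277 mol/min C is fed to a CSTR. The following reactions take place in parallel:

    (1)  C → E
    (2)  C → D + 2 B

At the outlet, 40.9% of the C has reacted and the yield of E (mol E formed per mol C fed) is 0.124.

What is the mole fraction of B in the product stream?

0.363

Yield of E: 1ξ₁ / 277 = 0.124 → ξ₁ = 34.35 mol/min.
Conversion of C: 1ξ₁ + 1ξ₂ = 0.409 × 277 = 113.3 → ξ₂ = 78.94 mol/min.
Outlet amounts (n = n₀ + Σ ν·ξ):
  C: 277 − 1(34.35) − 1(78.94) = 163.7
  E: 0 + 1(34.35) = 34.35
  D: 0 + 1(78.94) = 78.94
  B: 0 + 2(78.94) = 157.9
Total out = 434.9 mol/min; y_B = 157.9 / 434.9 = 0.3631.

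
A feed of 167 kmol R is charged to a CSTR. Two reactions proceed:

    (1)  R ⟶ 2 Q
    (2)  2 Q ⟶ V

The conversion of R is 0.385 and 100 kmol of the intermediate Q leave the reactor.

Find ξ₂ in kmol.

ξ₂ = 14.3 kmol

Conversion of R: R consumed = 1ξ₁ = 0.385 × 167 → ξ₁ = 64.3 kmol.
Q balance: n_Q = 0 + 2ξ₁ − 2ξ₂ = 100 → ξ₂ = (2·64.3 − 100)/2 = 14.3 kmol.
Outlet amounts (n = n₀ + Σ ν·ξ):
  R: 167 − 1(64.3) = 102.7
  Q: 0 + 2(64.3) − 2(14.3) = 100
  V: 0 + 1(14.3) = 14.3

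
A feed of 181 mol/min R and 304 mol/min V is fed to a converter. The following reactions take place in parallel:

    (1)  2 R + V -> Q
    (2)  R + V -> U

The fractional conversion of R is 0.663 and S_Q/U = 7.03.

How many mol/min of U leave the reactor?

Conversion of R: R consumed = 0.663 × 181 = 120 mol/min = 2ξ₁ + 1ξ₂.
Selectivity: 1ξ₁ / (1ξ₂) = 7.03 → ξ₁ = 7.03 ξ₂.
Substitute: (2·7.03 + 1) ξ₂ = 120 → ξ₂ = 7.968 mol/min, ξ₁ = 56.02 mol/min.
Outlet amounts (n = n₀ + Σ ν·ξ):
  R: 181 − 2(56.02) − 1(7.968) = 61
  V: 304 − 1(56.02) − 1(7.968) = 240
  Q: 0 + 1(56.02) = 56.02
  U: 0 + 1(7.968) = 7.968

7.97 mol/min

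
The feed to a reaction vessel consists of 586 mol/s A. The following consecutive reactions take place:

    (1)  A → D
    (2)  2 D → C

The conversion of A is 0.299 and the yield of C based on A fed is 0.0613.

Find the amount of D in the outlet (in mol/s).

103 mol/s

Conversion of A: A consumed = 1ξ₁ = 0.299 × 586 → ξ₁ = 175.2 mol/s.
Yield of C: 1ξ₂ / 586 = 0.0613 → ξ₂ = 35.92 mol/s.
Outlet amounts (n = n₀ + Σ ν·ξ):
  A: 586 − 1(175.2) = 410.8
  D: 0 + 1(175.2) − 2(35.92) = 103.4
  C: 0 + 1(35.92) = 35.92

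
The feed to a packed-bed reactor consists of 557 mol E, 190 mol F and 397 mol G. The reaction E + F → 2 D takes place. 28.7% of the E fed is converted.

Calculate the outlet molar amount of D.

320 mol

E reacted = 0.287 × 557 = 159.9 mol; ν_E = −1, so ξ = 159.9/1 = 159.9 mol.
Outlet amounts (n = n₀ + ν ξ):
  E: 557 − 1(159.9) = 397.1
  F: 190 − 1(159.9) = 30.14
  D: 0 + 2(159.9) = 319.7
  G: 397 (inert)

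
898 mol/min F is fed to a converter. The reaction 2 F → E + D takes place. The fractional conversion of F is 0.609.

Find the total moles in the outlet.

F reacted = 0.609 × 898 = 546.9 mol/min; ν_F = −2, so ξ = 546.9/2 = 273.4 mol/min.
Outlet amounts (n = n₀ + ν ξ):
  F: 898 − 2(273.4) = 351.1
  E: 0 + 1(273.4) = 273.4
  D: 0 + 1(273.4) = 273.4
Total out = 351.1 + 273.4 + 273.4 = 898 mol/min.

898 mol/min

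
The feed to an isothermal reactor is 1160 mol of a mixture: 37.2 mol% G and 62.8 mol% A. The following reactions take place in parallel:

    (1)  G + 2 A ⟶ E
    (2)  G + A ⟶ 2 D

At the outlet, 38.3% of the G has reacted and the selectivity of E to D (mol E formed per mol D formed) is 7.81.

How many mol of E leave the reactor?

155 mol

Conversion of G: G consumed = 0.383 × 431.5 = 165.3 mol = 1ξ₁ + 1ξ₂.
Selectivity: 1ξ₁ / (2ξ₂) = 7.81 → ξ₁ = 15.62 ξ₂.
Substitute: (1·15.62 + 1) ξ₂ = 165.3 → ξ₂ = 9.944 mol, ξ₁ = 155.3 mol.
Outlet amounts (n = n₀ + Σ ν·ξ):
  G: 431.5 − 1(155.3) − 1(9.944) = 266.2
  A: 728.5 − 2(155.3) − 1(9.944) = 407.9
  E: 0 + 1(155.3) = 155.3
  D: 0 + 2(9.944) = 19.89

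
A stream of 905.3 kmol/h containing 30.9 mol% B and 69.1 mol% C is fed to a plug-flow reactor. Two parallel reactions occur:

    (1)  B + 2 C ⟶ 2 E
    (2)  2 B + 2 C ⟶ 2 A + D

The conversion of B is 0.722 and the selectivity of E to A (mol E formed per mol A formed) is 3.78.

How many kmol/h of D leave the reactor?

Conversion of B: B consumed = 0.722 × 279.7 = 202 kmol/h = 1ξ₁ + 2ξ₂.
Selectivity: 2ξ₁ / (2ξ₂) = 3.78 → ξ₁ = 3.78 ξ₂.
Substitute: (1·3.78 + 2) ξ₂ = 202 → ξ₂ = 34.94 kmol/h, ξ₁ = 132.1 kmol/h.
Outlet amounts (n = n₀ + Σ ν·ξ):
  B: 279.7 − 1(132.1) − 2(34.94) = 77.77
  C: 625.6 − 2(132.1) − 2(34.94) = 291.5
  E: 0 + 2(132.1) = 264.2
  A: 0 + 2(34.94) = 69.89
  D: 0 + 1(34.94) = 34.94

34.9 kmol/h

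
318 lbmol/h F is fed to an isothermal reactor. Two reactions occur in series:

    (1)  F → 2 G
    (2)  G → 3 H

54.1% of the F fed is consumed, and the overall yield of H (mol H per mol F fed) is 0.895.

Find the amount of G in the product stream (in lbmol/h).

Conversion of F: F consumed = 1ξ₁ = 0.541 × 318 → ξ₁ = 172 lbmol/h.
Yield of H: 3ξ₂ / 318 = 0.895 → ξ₂ = 94.87 lbmol/h.
Outlet amounts (n = n₀ + Σ ν·ξ):
  F: 318 − 1(172) = 146
  G: 0 + 2(172) − 1(94.87) = 249.2
  H: 0 + 3(94.87) = 284.6

249 lbmol/h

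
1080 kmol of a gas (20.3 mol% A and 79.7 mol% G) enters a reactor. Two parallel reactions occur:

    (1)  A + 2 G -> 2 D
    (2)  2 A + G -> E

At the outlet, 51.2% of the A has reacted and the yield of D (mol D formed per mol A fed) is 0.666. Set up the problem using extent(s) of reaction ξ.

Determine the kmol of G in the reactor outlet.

695 kmol

Yield of D: 2ξ₁ / 219.2 = 0.666 → ξ₁ = 73.01 kmol.
Conversion of A: 1ξ₁ + 2ξ₂ = 0.512 × 219.2 = 112.3 → ξ₂ = 19.62 kmol.
Outlet amounts (n = n₀ + Σ ν·ξ):
  A: 219.2 − 1(73.01) − 2(19.62) = 107
  G: 860.8 − 2(73.01) − 1(19.62) = 695.1
  D: 0 + 2(73.01) = 146
  E: 0 + 1(19.62) = 19.62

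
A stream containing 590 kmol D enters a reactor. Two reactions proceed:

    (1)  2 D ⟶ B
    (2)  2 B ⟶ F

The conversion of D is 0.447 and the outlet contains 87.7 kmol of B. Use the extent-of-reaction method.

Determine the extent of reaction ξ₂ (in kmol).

ξ₂ = 22.1 kmol

Conversion of D: D consumed = 2ξ₁ = 0.447 × 590 → ξ₁ = 131.9 kmol.
B balance: n_B = 0 + 1ξ₁ − 2ξ₂ = 87.7 → ξ₂ = (1·131.9 − 87.7)/2 = 22.08 kmol.
Outlet amounts (n = n₀ + Σ ν·ξ):
  D: 590 − 2(131.9) = 326.3
  B: 0 + 1(131.9) − 2(22.08) = 87.7
  F: 0 + 1(22.08) = 22.08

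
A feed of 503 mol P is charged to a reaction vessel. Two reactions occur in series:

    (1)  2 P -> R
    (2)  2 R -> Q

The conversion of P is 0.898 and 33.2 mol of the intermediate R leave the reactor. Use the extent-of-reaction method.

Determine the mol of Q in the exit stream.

96.3 mol

Conversion of P: P consumed = 2ξ₁ = 0.898 × 503 → ξ₁ = 225.8 mol.
R balance: n_R = 0 + 1ξ₁ − 2ξ₂ = 33.2 → ξ₂ = (1·225.8 − 33.2)/2 = 96.32 mol.
Outlet amounts (n = n₀ + Σ ν·ξ):
  P: 503 − 2(225.8) = 51.31
  R: 0 + 1(225.8) − 2(96.32) = 33.2
  Q: 0 + 1(96.32) = 96.32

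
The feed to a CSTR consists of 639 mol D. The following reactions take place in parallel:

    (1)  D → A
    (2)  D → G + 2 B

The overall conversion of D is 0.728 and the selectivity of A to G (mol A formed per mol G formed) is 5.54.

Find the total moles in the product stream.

Conversion of D: D consumed = 0.728 × 639 = 465.2 mol = 1ξ₁ + 1ξ₂.
Selectivity: 1ξ₁ / (1ξ₂) = 5.54 → ξ₁ = 5.54 ξ₂.
Substitute: (1·5.54 + 1) ξ₂ = 465.2 → ξ₂ = 71.13 mol, ξ₁ = 394.1 mol.
Outlet amounts (n = n₀ + Σ ν·ξ):
  D: 639 − 1(394.1) − 1(71.13) = 173.8
  A: 0 + 1(394.1) = 394.1
  G: 0 + 1(71.13) = 71.13
  B: 0 + 2(71.13) = 142.3
Total out = 173.8 + 394.1 + 71.13 + 142.3 = 781.3 mol.

781 mol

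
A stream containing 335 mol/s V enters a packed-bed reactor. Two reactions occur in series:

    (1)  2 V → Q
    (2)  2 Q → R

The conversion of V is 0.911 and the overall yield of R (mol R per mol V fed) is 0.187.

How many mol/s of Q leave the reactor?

27.3 mol/s

Conversion of V: V consumed = 2ξ₁ = 0.911 × 335 → ξ₁ = 152.6 mol/s.
Yield of R: 1ξ₂ / 335 = 0.187 → ξ₂ = 62.65 mol/s.
Outlet amounts (n = n₀ + Σ ν·ξ):
  V: 335 − 2(152.6) = 29.81
  Q: 0 + 1(152.6) − 2(62.65) = 27.3
  R: 0 + 1(62.65) = 62.65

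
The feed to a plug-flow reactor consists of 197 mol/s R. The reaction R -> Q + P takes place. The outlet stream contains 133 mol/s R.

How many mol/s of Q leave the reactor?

64 mol/s

For R: n = n₀ − 1ξ → 133 = 197 − 1ξ, giving ξ = 64 mol/s.
Outlet amounts (n = n₀ + ν ξ):
  R: 197 − 1(64) = 133
  Q: 0 + 1(64) = 64
  P: 0 + 1(64) = 64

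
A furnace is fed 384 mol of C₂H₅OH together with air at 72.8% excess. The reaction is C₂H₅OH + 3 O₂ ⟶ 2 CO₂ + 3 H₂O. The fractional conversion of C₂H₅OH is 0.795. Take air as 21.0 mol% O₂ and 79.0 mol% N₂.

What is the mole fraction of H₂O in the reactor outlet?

0.0901

Stoichiometric O₂ = 3 × 384 = 1152 mol; O₂ fed = 1152 × 1.728 = 1991 mol.
N₂ fed = 1991 × 79/21 = 7489 mol.
Fuel reacted = 0.795 × 384 → ξ = 305.3 mol.
Outlet (n = n₀ + ν ξ):
  C₂H₅OH: 384 − 1(305.3) = 78.72
  O₂: 1991 − 3(305.3) = 1075
  N₂: 7489 (inert)
  CO₂: 0 + 2(305.3) = 610.6
  H₂O: 0 + 3(305.3) = 915.8
Total out = 10170 mol; y_H₂O = 915.8 / 10170 = 0.09007.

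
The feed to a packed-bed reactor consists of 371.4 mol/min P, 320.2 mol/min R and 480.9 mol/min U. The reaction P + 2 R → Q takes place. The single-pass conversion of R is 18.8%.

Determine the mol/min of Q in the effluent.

30.1 mol/min

R reacted = 0.188 × 320.2 = 60.2 mol/min; ν_R = −2, so ξ = 60.2/2 = 30.1 mol/min.
Outlet amounts (n = n₀ + ν ξ):
  P: 371.4 − 1(30.1) = 341.3
  R: 320.2 − 2(30.1) = 260
  Q: 0 + 1(30.1) = 30.1
  U: 480.9 (inert)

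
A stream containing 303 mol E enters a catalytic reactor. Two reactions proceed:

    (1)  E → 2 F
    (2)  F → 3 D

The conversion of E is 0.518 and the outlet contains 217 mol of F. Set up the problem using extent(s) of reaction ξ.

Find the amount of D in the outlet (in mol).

291 mol

Conversion of E: E consumed = 1ξ₁ = 0.518 × 303 → ξ₁ = 157 mol.
F balance: n_F = 0 + 2ξ₁ − 1ξ₂ = 217 → ξ₂ = (2·157 − 217)/1 = 96.91 mol.
Outlet amounts (n = n₀ + Σ ν·ξ):
  E: 303 − 1(157) = 146
  F: 0 + 2(157) − 1(96.91) = 217
  D: 0 + 3(96.91) = 290.7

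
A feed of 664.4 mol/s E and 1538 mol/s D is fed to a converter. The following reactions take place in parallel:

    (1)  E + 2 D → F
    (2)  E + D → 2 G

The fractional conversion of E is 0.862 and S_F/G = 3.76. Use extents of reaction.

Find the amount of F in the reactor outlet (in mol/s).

505 mol/s

Conversion of E: E consumed = 0.862 × 664.4 = 572.7 mol/s = 1ξ₁ + 1ξ₂.
Selectivity: 1ξ₁ / (2ξ₂) = 3.76 → ξ₁ = 7.52 ξ₂.
Substitute: (1·7.52 + 1) ξ₂ = 572.7 → ξ₂ = 67.22 mol/s, ξ₁ = 505.5 mol/s.
Outlet amounts (n = n₀ + Σ ν·ξ):
  E: 664.4 − 1(505.5) − 1(67.22) = 91.69
  D: 1538 − 2(505.5) − 1(67.22) = 459.8
  F: 0 + 1(505.5) = 505.5
  G: 0 + 2(67.22) = 134.4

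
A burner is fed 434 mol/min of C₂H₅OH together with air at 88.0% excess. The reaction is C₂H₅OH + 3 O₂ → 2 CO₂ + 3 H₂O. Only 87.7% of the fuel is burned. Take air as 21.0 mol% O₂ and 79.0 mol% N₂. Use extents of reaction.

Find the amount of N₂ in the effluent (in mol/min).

9210 mol/min

Stoichiometric O₂ = 3 × 434 = 1302 mol/min; O₂ fed = 1302 × 1.880 = 2448 mol/min.
N₂ fed = 2448 × 79/21 = 9208 mol/min.
Fuel reacted = 0.877 × 434 → ξ = 380.6 mol/min.
Outlet (n = n₀ + ν ξ):
  C₂H₅OH: 434 − 1(380.6) = 53.38
  O₂: 2448 − 3(380.6) = 1306
  N₂: 9208 (inert)
  CO₂: 0 + 2(380.6) = 761.2
  H₂O: 0 + 3(380.6) = 1142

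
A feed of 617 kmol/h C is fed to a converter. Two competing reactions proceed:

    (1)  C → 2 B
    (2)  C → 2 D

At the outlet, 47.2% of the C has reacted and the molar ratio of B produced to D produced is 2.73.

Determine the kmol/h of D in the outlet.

Conversion of C: C consumed = 0.472 × 617 = 291.2 kmol/h = 1ξ₁ + 1ξ₂.
Selectivity: 2ξ₁ / (2ξ₂) = 2.73 → ξ₁ = 2.73 ξ₂.
Substitute: (1·2.73 + 1) ξ₂ = 291.2 → ξ₂ = 78.08 kmol/h, ξ₁ = 213.1 kmol/h.
Outlet amounts (n = n₀ + Σ ν·ξ):
  C: 617 − 1(213.1) − 1(78.08) = 325.8
  B: 0 + 2(213.1) = 426.3
  D: 0 + 2(78.08) = 156.2

156 kmol/h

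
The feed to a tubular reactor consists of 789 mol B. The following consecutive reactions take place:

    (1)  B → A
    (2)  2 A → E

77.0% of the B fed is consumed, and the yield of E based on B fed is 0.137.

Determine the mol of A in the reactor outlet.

Conversion of B: B consumed = 1ξ₁ = 0.77 × 789 → ξ₁ = 607.5 mol.
Yield of E: 1ξ₂ / 789 = 0.137 → ξ₂ = 108.1 mol.
Outlet amounts (n = n₀ + Σ ν·ξ):
  B: 789 − 1(607.5) = 181.5
  A: 0 + 1(607.5) − 2(108.1) = 391.3
  E: 0 + 1(108.1) = 108.1

391 mol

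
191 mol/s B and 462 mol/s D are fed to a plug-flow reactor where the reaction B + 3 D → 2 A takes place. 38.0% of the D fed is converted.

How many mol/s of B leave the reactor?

132 mol/s

D reacted = 0.38 × 462 = 175.6 mol/s; ν_D = −3, so ξ = 175.6/3 = 58.52 mol/s.
Outlet amounts (n = n₀ + ν ξ):
  B: 191 − 1(58.52) = 132.5
  D: 462 − 3(58.52) = 286.4
  A: 0 + 2(58.52) = 117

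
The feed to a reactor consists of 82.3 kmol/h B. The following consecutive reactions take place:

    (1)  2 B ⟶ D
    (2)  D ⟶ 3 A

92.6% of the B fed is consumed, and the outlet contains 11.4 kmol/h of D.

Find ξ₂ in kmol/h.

Conversion of B: B consumed = 2ξ₁ = 0.926 × 82.3 → ξ₁ = 38.1 kmol/h.
D balance: n_D = 0 + 1ξ₁ − 1ξ₂ = 11.4 → ξ₂ = (1·38.1 − 11.4)/1 = 26.7 kmol/h.
Outlet amounts (n = n₀ + Σ ν·ξ):
  B: 82.3 − 2(38.1) = 6.09
  D: 0 + 1(38.1) − 1(26.7) = 11.4
  A: 0 + 3(26.7) = 80.11

ξ₂ = 26.7 kmol/h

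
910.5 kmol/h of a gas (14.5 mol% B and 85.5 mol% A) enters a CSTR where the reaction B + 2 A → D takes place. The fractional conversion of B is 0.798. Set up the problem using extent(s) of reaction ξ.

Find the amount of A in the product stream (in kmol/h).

B reacted = 0.798 × 132 = 105.4 kmol/h; ν_B = −1, so ξ = 105.4/1 = 105.4 kmol/h.
Outlet amounts (n = n₀ + ν ξ):
  B: 132 − 1(105.4) = 26.67
  A: 778.5 − 2(105.4) = 567.8
  D: 0 + 1(105.4) = 105.4

568 kmol/h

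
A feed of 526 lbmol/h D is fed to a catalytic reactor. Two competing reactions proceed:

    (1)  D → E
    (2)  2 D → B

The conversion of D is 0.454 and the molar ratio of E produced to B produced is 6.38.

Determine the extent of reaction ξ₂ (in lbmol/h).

ξ₂ = 28.5 lbmol/h

Conversion of D: D consumed = 0.454 × 526 = 238.8 lbmol/h = 1ξ₁ + 2ξ₂.
Selectivity: 1ξ₁ / (1ξ₂) = 6.38 → ξ₁ = 6.38 ξ₂.
Substitute: (1·6.38 + 2) ξ₂ = 238.8 → ξ₂ = 28.5 lbmol/h, ξ₁ = 181.8 lbmol/h.
Outlet amounts (n = n₀ + Σ ν·ξ):
  D: 526 − 1(181.8) − 2(28.5) = 287.2
  E: 0 + 1(181.8) = 181.8
  B: 0 + 1(28.5) = 28.5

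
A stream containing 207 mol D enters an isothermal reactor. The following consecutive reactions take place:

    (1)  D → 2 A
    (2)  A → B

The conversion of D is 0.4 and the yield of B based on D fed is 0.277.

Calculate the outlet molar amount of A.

108 mol

Conversion of D: D consumed = 1ξ₁ = 0.4 × 207 → ξ₁ = 82.8 mol.
Yield of B: 1ξ₂ / 207 = 0.277 → ξ₂ = 57.34 mol.
Outlet amounts (n = n₀ + Σ ν·ξ):
  D: 207 − 1(82.8) = 124.2
  A: 0 + 2(82.8) − 1(57.34) = 108.3
  B: 0 + 1(57.34) = 57.34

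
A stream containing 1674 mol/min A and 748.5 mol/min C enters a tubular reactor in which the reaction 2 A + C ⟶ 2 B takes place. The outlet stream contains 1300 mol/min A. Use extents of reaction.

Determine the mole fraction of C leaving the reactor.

0.251

For A: n = n₀ − 2ξ → 1300 = 1674 − 2ξ, giving ξ = 187 mol/min.
Outlet amounts (n = n₀ + ν ξ):
  A: 1674 − 2(187) = 1300
  C: 748.5 − 1(187) = 561.5
  B: 0 + 2(187) = 374
Total out = 2236 mol/min; y_C = 561.5 / 2236 = 0.2512.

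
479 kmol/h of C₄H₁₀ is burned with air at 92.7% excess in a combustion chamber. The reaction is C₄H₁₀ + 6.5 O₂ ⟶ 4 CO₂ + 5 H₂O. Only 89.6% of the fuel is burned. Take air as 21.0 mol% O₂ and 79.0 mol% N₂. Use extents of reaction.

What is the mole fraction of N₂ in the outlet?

Stoichiometric O₂ = 6.5 × 479 = 3114 kmol/h; O₂ fed = 3114 × 1.927 = 6000 kmol/h.
N₂ fed = 6000 × 79/21 = 22570 kmol/h.
Fuel reacted = 0.896 × 479 → ξ = 429.2 kmol/h.
Outlet (n = n₀ + ν ξ):
  C₄H₁₀: 479 − 1(429.2) = 49.82
  O₂: 6000 − 6.5(429.2) = 3210
  N₂: 22570 (inert)
  CO₂: 0 + 4(429.2) = 1717
  H₂O: 0 + 5(429.2) = 2146
Total out = 29690 kmol/h; y_N₂ = 22570 / 29690 = 0.7601.

0.76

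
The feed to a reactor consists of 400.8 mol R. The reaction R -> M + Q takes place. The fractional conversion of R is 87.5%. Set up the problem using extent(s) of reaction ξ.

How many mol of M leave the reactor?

R reacted = 0.875 × 400.8 = 350.7 mol; ν_R = −1, so ξ = 350.7/1 = 350.7 mol.
Outlet amounts (n = n₀ + ν ξ):
  R: 400.8 − 1(350.7) = 50.1
  M: 0 + 1(350.7) = 350.7
  Q: 0 + 1(350.7) = 350.7

351 mol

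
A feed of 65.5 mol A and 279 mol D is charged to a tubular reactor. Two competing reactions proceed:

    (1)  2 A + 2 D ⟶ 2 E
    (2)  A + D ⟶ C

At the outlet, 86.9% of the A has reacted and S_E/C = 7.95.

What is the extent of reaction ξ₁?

ξ₁ = 25.3 mol

Conversion of A: A consumed = 0.869 × 65.5 = 56.92 mol = 2ξ₁ + 1ξ₂.
Selectivity: 2ξ₁ / (1ξ₂) = 7.95 → ξ₁ = 3.975 ξ₂.
Substitute: (2·3.975 + 1) ξ₂ = 56.92 → ξ₂ = 6.36 mol, ξ₁ = 25.28 mol.
Outlet amounts (n = n₀ + Σ ν·ξ):
  A: 65.5 − 2(25.28) − 1(6.36) = 8.58
  D: 279 − 2(25.28) − 1(6.36) = 222.1
  E: 0 + 2(25.28) = 50.56
  C: 0 + 1(6.36) = 6.36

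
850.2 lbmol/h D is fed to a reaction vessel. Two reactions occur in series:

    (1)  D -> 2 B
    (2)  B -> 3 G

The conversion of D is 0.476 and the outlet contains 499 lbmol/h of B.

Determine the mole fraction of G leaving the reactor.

Conversion of D: D consumed = 1ξ₁ = 0.476 × 850.2 → ξ₁ = 404.7 lbmol/h.
B balance: n_B = 0 + 2ξ₁ − 1ξ₂ = 499 → ξ₂ = (2·404.7 − 499)/1 = 310.4 lbmol/h.
Outlet amounts (n = n₀ + Σ ν·ξ):
  D: 850.2 − 1(404.7) = 445.5
  B: 0 + 2(404.7) − 1(310.4) = 499
  G: 0 + 3(310.4) = 931.2
Total out = 1876 lbmol/h; y_G = 931.2 / 1876 = 0.4964.

0.496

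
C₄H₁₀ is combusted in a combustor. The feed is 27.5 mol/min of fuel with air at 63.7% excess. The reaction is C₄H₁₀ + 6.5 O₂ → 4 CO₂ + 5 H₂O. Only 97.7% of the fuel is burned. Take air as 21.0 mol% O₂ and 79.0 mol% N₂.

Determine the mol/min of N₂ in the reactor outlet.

Stoichiometric O₂ = 6.5 × 27.5 = 178.8 mol/min; O₂ fed = 178.8 × 1.637 = 292.6 mol/min.
N₂ fed = 292.6 × 79/21 = 1101 mol/min.
Fuel reacted = 0.977 × 27.5 → ξ = 26.87 mol/min.
Outlet (n = n₀ + ν ξ):
  C₄H₁₀: 27.5 − 1(26.87) = 0.6325
  O₂: 292.6 − 6.5(26.87) = 118
  N₂: 1101 (inert)
  CO₂: 0 + 4(26.87) = 107.5
  H₂O: 0 + 5(26.87) = 134.3

1100 mol/min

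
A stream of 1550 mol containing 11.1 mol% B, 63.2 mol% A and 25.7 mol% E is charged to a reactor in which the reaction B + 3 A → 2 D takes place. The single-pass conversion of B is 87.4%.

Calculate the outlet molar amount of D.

301 mol

B reacted = 0.874 × 172.1 = 150.4 mol; ν_B = −1, so ξ = 150.4/1 = 150.4 mol.
Outlet amounts (n = n₀ + ν ξ):
  B: 172.1 − 1(150.4) = 21.68
  A: 979.6 − 3(150.4) = 528.5
  D: 0 + 2(150.4) = 300.7
  E: 398.4 (inert)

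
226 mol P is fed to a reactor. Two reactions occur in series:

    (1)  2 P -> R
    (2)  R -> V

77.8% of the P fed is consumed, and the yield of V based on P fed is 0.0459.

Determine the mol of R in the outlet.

77.5 mol

Conversion of P: P consumed = 2ξ₁ = 0.778 × 226 → ξ₁ = 87.91 mol.
Yield of V: 1ξ₂ / 226 = 0.0459 → ξ₂ = 10.37 mol.
Outlet amounts (n = n₀ + Σ ν·ξ):
  P: 226 − 2(87.91) = 50.17
  R: 0 + 1(87.91) − 1(10.37) = 77.54
  V: 0 + 1(10.37) = 10.37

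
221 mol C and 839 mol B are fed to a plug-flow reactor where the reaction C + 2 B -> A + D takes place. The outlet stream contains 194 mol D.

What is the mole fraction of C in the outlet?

0.0312

For D: n = n₀ + 1ξ → 194 = 0 + 1ξ, giving ξ = 194 mol.
Outlet amounts (n = n₀ + ν ξ):
  C: 221 − 1(194) = 27
  B: 839 − 2(194) = 451
  A: 0 + 1(194) = 194
  D: 0 + 1(194) = 194
Total out = 866 mol; y_C = 27 / 866 = 0.03118.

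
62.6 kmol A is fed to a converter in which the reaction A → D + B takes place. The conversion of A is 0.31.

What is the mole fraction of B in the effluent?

0.237

A reacted = 0.31 × 62.6 = 19.41 kmol; ν_A = −1, so ξ = 19.41/1 = 19.41 kmol.
Outlet amounts (n = n₀ + ν ξ):
  A: 62.6 − 1(19.41) = 43.19
  D: 0 + 1(19.41) = 19.41
  B: 0 + 1(19.41) = 19.41
Total out = 82.01 kmol; y_B = 19.41 / 82.01 = 0.2366.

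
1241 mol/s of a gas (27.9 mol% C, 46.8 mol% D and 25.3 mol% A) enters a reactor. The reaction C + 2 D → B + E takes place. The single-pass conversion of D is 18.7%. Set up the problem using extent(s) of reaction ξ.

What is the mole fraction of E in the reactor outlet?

D reacted = 0.187 × 580.8 = 108.6 mol/s; ν_D = −2, so ξ = 108.6/2 = 54.3 mol/s.
Outlet amounts (n = n₀ + ν ξ):
  C: 346.2 − 1(54.3) = 291.9
  D: 580.8 − 2(54.3) = 472.2
  B: 0 + 1(54.3) = 54.3
  E: 0 + 1(54.3) = 54.3
  A: 314 (inert)
Total out = 1187 mol/s; y_E = 54.3 / 1187 = 0.04576.

0.0458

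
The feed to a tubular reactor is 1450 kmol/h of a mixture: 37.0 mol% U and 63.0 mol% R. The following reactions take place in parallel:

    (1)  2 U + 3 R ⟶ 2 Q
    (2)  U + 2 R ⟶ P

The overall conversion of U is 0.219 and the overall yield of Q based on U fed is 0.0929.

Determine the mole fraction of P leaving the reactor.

Yield of Q: 2ξ₁ / 536.5 = 0.0929 → ξ₁ = 24.92 kmol/h.
Conversion of U: 2ξ₁ + 1ξ₂ = 0.219 × 536.5 = 117.5 → ξ₂ = 67.65 kmol/h.
Outlet amounts (n = n₀ + Σ ν·ξ):
  U: 536.5 − 2(24.92) − 1(67.65) = 419
  R: 913.5 − 3(24.92) − 2(67.65) = 703.4
  Q: 0 + 2(24.92) = 49.84
  P: 0 + 1(67.65) = 67.65
Total out = 1240 kmol/h; y_P = 67.65 / 1240 = 0.05456.

0.0546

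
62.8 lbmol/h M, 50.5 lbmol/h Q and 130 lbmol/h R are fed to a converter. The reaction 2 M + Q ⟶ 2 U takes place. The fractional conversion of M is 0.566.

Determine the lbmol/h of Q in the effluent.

32.7 lbmol/h

M reacted = 0.566 × 62.8 = 35.54 lbmol/h; ν_M = −2, so ξ = 35.54/2 = 17.77 lbmol/h.
Outlet amounts (n = n₀ + ν ξ):
  M: 62.8 − 2(17.77) = 27.26
  Q: 50.5 − 1(17.77) = 32.73
  U: 0 + 2(17.77) = 35.54
  R: 130 (inert)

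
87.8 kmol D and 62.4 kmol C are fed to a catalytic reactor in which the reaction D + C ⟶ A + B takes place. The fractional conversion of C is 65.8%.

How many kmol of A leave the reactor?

C reacted = 0.658 × 62.4 = 41.06 kmol; ν_C = −1, so ξ = 41.06/1 = 41.06 kmol.
Outlet amounts (n = n₀ + ν ξ):
  D: 87.8 − 1(41.06) = 46.74
  C: 62.4 − 1(41.06) = 21.34
  A: 0 + 1(41.06) = 41.06
  B: 0 + 1(41.06) = 41.06

41.1 kmol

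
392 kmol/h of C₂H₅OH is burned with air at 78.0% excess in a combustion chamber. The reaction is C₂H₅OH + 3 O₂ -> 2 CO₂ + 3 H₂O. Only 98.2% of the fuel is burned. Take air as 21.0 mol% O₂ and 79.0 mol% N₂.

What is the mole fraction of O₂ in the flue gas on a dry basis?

0.0979

Stoichiometric O₂ = 3 × 392 = 1176 kmol/h; O₂ fed = 1176 × 1.780 = 2093 kmol/h.
N₂ fed = 2093 × 79/21 = 7875 kmol/h.
Fuel reacted = 0.982 × 392 → ξ = 384.9 kmol/h.
Outlet (n = n₀ + ν ξ):
  C₂H₅OH: 392 − 1(384.9) = 7.056
  O₂: 2093 − 3(384.9) = 938.4
  N₂: 7875 (inert)
  CO₂: 0 + 2(384.9) = 769.9
  H₂O: 0 + 3(384.9) = 1155
Dry total = 9590 kmol/h; y_O₂ (dry) = 938.4 / 9590 = 0.09786.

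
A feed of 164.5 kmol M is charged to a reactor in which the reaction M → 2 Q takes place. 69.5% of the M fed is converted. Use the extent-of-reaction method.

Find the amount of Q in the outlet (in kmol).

229 kmol

M reacted = 0.695 × 164.5 = 114.3 kmol; ν_M = −1, so ξ = 114.3/1 = 114.3 kmol.
Outlet amounts (n = n₀ + ν ξ):
  M: 164.5 − 1(114.3) = 50.17
  Q: 0 + 2(114.3) = 228.7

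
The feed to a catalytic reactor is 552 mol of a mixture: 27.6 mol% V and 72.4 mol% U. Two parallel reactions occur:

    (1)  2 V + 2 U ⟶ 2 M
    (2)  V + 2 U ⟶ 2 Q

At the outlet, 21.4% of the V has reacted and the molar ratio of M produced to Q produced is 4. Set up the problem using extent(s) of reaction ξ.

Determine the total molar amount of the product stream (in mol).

519 mol

Conversion of V: V consumed = 0.214 × 152.4 = 32.6 mol = 2ξ₁ + 1ξ₂.
Selectivity: 2ξ₁ / (2ξ₂) = 4 → ξ₁ = 4 ξ₂.
Substitute: (2·4 + 1) ξ₂ = 32.6 → ξ₂ = 3.623 mol, ξ₁ = 14.49 mol.
Outlet amounts (n = n₀ + Σ ν·ξ):
  V: 152.4 − 2(14.49) − 1(3.623) = 119.7
  U: 399.6 − 2(14.49) − 2(3.623) = 363.4
  M: 0 + 2(14.49) = 28.98
  Q: 0 + 2(3.623) = 7.245
Total out = 119.7 + 363.4 + 28.98 + 7.245 = 519.4 mol.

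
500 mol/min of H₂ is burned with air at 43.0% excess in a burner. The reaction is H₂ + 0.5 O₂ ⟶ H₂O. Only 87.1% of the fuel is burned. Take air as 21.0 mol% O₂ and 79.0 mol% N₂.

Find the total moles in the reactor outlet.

1980 mol/min

Stoichiometric O₂ = 0.5 × 500 = 250 mol/min; O₂ fed = 250 × 1.430 = 357.5 mol/min.
N₂ fed = 357.5 × 79/21 = 1345 mol/min.
Fuel reacted = 0.871 × 500 → ξ = 435.5 mol/min.
Outlet (n = n₀ + ν ξ):
  H₂: 500 − 1(435.5) = 64.5
  O₂: 357.5 − 0.5(435.5) = 139.8
  N₂: 1345 (inert)
  H₂O: 0 + 1(435.5) = 435.5
Total out = 64.5 + 139.8 + 1345 + 435.5 = 1985 mol/min.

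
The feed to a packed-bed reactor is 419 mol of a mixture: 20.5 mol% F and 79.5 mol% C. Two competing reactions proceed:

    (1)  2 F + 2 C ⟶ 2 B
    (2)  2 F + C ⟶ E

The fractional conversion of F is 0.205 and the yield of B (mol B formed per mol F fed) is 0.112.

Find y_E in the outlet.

Yield of B: 2ξ₁ / 85.89 = 0.112 → ξ₁ = 4.81 mol.
Conversion of F: 2ξ₁ + 2ξ₂ = 0.205 × 85.89 = 17.61 → ξ₂ = 3.994 mol.
Outlet amounts (n = n₀ + Σ ν·ξ):
  F: 85.89 − 2(4.81) − 2(3.994) = 68.29
  C: 333.1 − 2(4.81) − 1(3.994) = 319.5
  B: 0 + 2(4.81) = 9.62
  E: 0 + 1(3.994) = 3.994
Total out = 401.4 mol; y_E = 3.994 / 401.4 = 0.009951.

0.00995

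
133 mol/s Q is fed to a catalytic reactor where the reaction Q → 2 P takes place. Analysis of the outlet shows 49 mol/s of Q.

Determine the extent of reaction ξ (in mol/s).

For Q: n = n₀ − 1ξ → 49 = 133 − 1ξ, giving ξ = 84 mol/s.
Outlet amounts (n = n₀ + ν ξ):
  Q: 133 − 1(84) = 49
  P: 0 + 2(84) = 168

ξ = 84 mol/s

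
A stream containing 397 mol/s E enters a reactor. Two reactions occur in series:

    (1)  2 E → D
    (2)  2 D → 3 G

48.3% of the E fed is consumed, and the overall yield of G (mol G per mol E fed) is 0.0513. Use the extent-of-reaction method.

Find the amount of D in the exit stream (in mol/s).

Conversion of E: E consumed = 2ξ₁ = 0.483 × 397 → ξ₁ = 95.88 mol/s.
Yield of G: 3ξ₂ / 397 = 0.0513 → ξ₂ = 6.789 mol/s.
Outlet amounts (n = n₀ + Σ ν·ξ):
  E: 397 − 2(95.88) = 205.2
  D: 0 + 1(95.88) − 2(6.789) = 82.3
  G: 0 + 3(6.789) = 20.37

82.3 mol/s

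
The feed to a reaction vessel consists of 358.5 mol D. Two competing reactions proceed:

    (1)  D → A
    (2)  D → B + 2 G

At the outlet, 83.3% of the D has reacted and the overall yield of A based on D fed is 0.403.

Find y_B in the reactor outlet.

Yield of A: 1ξ₁ / 358.5 = 0.403 → ξ₁ = 144.5 mol.
Conversion of D: 1ξ₁ + 1ξ₂ = 0.833 × 358.5 = 298.6 → ξ₂ = 154.2 mol.
Outlet amounts (n = n₀ + Σ ν·ξ):
  D: 358.5 − 1(144.5) − 1(154.2) = 59.87
  A: 0 + 1(144.5) = 144.5
  B: 0 + 1(154.2) = 154.2
  G: 0 + 2(154.2) = 308.3
Total out = 666.8 mol; y_B = 154.2 / 666.8 = 0.2312.

0.231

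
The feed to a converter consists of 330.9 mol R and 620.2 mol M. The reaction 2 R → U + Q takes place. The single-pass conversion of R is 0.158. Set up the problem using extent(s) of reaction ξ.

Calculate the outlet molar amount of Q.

26.1 mol

R reacted = 0.158 × 330.9 = 52.28 mol; ν_R = −2, so ξ = 52.28/2 = 26.14 mol.
Outlet amounts (n = n₀ + ν ξ):
  R: 330.9 − 2(26.14) = 278.6
  U: 0 + 1(26.14) = 26.14
  Q: 0 + 1(26.14) = 26.14
  M: 620.2 (inert)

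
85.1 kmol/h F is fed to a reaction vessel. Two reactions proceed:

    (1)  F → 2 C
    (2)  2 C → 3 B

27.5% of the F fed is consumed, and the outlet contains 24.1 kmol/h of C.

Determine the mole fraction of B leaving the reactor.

0.284

Conversion of F: F consumed = 1ξ₁ = 0.275 × 85.1 → ξ₁ = 23.4 kmol/h.
C balance: n_C = 0 + 2ξ₁ − 2ξ₂ = 24.1 → ξ₂ = (2·23.4 − 24.1)/2 = 11.35 kmol/h.
Outlet amounts (n = n₀ + Σ ν·ξ):
  F: 85.1 − 1(23.4) = 61.7
  C: 0 + 2(23.4) − 2(11.35) = 24.1
  B: 0 + 3(11.35) = 34.06
Total out = 119.9 kmol/h; y_B = 34.06 / 119.9 = 0.2842.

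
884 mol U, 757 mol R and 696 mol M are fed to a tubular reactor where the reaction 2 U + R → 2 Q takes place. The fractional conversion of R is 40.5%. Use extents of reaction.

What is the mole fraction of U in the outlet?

R reacted = 0.405 × 757 = 306.6 mol; ν_R = −1, so ξ = 306.6/1 = 306.6 mol.
Outlet amounts (n = n₀ + ν ξ):
  U: 884 − 2(306.6) = 270.8
  R: 757 − 1(306.6) = 450.4
  Q: 0 + 2(306.6) = 613.2
  M: 696 (inert)
Total out = 2030 mol; y_U = 270.8 / 2030 = 0.1334.

0.133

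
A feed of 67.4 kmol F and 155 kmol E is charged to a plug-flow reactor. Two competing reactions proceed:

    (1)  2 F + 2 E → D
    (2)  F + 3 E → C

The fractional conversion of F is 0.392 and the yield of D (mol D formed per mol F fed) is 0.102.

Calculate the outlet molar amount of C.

Yield of D: 1ξ₁ / 67.4 = 0.102 → ξ₁ = 6.875 kmol.
Conversion of F: 2ξ₁ + 1ξ₂ = 0.392 × 67.4 = 26.42 → ξ₂ = 12.67 kmol.
Outlet amounts (n = n₀ + Σ ν·ξ):
  F: 67.4 − 2(6.875) − 1(12.67) = 40.98
  E: 155 − 2(6.875) − 3(12.67) = 103.2
  D: 0 + 1(6.875) = 6.875
  C: 0 + 1(12.67) = 12.67

12.7 kmol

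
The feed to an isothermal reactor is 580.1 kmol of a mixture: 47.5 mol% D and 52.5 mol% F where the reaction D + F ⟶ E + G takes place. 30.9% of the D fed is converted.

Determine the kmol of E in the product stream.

85.1 kmol

D reacted = 0.309 × 275.5 = 85.14 kmol; ν_D = −1, so ξ = 85.14/1 = 85.14 kmol.
Outlet amounts (n = n₀ + ν ξ):
  D: 275.5 − 1(85.14) = 190.4
  F: 304.6 − 1(85.14) = 219.4
  E: 0 + 1(85.14) = 85.14
  G: 0 + 1(85.14) = 85.14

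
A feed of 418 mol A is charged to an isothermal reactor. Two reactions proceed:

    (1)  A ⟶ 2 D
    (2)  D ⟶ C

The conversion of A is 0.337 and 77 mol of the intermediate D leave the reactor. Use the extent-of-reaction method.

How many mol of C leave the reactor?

205 mol

Conversion of A: A consumed = 1ξ₁ = 0.337 × 418 → ξ₁ = 140.9 mol.
D balance: n_D = 0 + 2ξ₁ − 1ξ₂ = 77 → ξ₂ = (2·140.9 − 77)/1 = 204.7 mol.
Outlet amounts (n = n₀ + Σ ν·ξ):
  A: 418 − 1(140.9) = 277.1
  D: 0 + 2(140.9) − 1(204.7) = 77
  C: 0 + 1(204.7) = 204.7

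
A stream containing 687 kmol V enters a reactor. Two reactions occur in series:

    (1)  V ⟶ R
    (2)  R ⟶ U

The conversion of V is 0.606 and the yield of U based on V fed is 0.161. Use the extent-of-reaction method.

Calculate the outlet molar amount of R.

306 kmol

Conversion of V: V consumed = 1ξ₁ = 0.606 × 687 → ξ₁ = 416.3 kmol.
Yield of U: 1ξ₂ / 687 = 0.161 → ξ₂ = 110.6 kmol.
Outlet amounts (n = n₀ + Σ ν·ξ):
  V: 687 − 1(416.3) = 270.7
  R: 0 + 1(416.3) − 1(110.6) = 305.7
  U: 0 + 1(110.6) = 110.6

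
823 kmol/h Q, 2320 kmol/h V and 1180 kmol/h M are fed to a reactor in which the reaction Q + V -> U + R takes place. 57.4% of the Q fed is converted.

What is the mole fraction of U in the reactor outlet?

Q reacted = 0.574 × 823 = 472.4 kmol/h; ν_Q = −1, so ξ = 472.4/1 = 472.4 kmol/h.
Outlet amounts (n = n₀ + ν ξ):
  Q: 823 − 1(472.4) = 350.6
  V: 2320 − 1(472.4) = 1848
  U: 0 + 1(472.4) = 472.4
  R: 0 + 1(472.4) = 472.4
  M: 1180 (inert)
Total out = 4323 kmol/h; y_U = 472.4 / 4323 = 0.1093.

0.109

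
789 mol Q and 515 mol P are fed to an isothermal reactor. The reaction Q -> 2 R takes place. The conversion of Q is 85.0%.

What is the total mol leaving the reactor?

Q reacted = 0.85 × 789 = 670.6 mol; ν_Q = −1, so ξ = 670.6/1 = 670.6 mol.
Outlet amounts (n = n₀ + ν ξ):
  Q: 789 − 1(670.6) = 118.4
  R: 0 + 2(670.6) = 1341
  P: 515 (inert)
Total out = 118.4 + 1341 + 515 = 1975 mol.

1970 mol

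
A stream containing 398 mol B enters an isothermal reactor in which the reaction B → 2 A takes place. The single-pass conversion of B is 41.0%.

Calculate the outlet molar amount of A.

B reacted = 0.41 × 398 = 163.2 mol; ν_B = −1, so ξ = 163.2/1 = 163.2 mol.
Outlet amounts (n = n₀ + ν ξ):
  B: 398 − 1(163.2) = 234.8
  A: 0 + 2(163.2) = 326.4

326 mol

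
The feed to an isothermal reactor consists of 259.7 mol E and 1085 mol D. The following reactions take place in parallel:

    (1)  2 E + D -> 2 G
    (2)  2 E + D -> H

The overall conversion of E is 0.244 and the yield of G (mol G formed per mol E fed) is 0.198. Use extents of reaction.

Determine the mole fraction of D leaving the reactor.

Yield of G: 2ξ₁ / 259.7 = 0.198 → ξ₁ = 25.71 mol.
Conversion of E: 2ξ₁ + 2ξ₂ = 0.244 × 259.7 = 63.37 → ξ₂ = 5.973 mol.
Outlet amounts (n = n₀ + Σ ν·ξ):
  E: 259.7 − 2(25.71) − 2(5.973) = 196.3
  D: 1085 − 1(25.71) − 1(5.973) = 1053
  G: 0 + 2(25.71) = 51.42
  H: 0 + 1(5.973) = 5.973
Total out = 1307 mol; y_D = 1053 / 1307 = 0.8059.

0.806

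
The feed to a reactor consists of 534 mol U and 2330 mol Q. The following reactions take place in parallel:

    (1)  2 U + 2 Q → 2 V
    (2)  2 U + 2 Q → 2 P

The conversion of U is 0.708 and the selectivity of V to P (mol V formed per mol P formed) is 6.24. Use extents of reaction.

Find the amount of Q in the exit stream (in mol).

1950 mol

Conversion of U: U consumed = 0.708 × 534 = 378.1 mol = 2ξ₁ + 2ξ₂.
Selectivity: 2ξ₁ / (2ξ₂) = 6.24 → ξ₁ = 6.24 ξ₂.
Substitute: (2·6.24 + 2) ξ₂ = 378.1 → ξ₂ = 26.11 mol, ξ₁ = 162.9 mol.
Outlet amounts (n = n₀ + Σ ν·ξ):
  U: 534 − 2(162.9) − 2(26.11) = 155.9
  Q: 2330 − 2(162.9) − 2(26.11) = 1952
  V: 0 + 2(162.9) = 325.9
  P: 0 + 2(26.11) = 52.22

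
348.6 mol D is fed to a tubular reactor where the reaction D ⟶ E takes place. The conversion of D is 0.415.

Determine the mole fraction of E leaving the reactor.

0.415

D reacted = 0.415 × 348.6 = 144.7 mol; ν_D = −1, so ξ = 144.7/1 = 144.7 mol.
Outlet amounts (n = n₀ + ν ξ):
  D: 348.6 − 1(144.7) = 203.9
  E: 0 + 1(144.7) = 144.7
Total out = 348.6 mol; y_E = 144.7 / 348.6 = 0.415.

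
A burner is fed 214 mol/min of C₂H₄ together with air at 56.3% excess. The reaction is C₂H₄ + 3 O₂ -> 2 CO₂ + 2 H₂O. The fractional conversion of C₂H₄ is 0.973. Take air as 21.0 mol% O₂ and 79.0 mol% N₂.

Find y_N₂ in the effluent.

Stoichiometric O₂ = 3 × 214 = 642 mol/min; O₂ fed = 642 × 1.563 = 1003 mol/min.
N₂ fed = 1003 × 79/21 = 3775 mol/min.
Fuel reacted = 0.973 × 214 → ξ = 208.2 mol/min.
Outlet (n = n₀ + ν ξ):
  C₂H₄: 214 − 1(208.2) = 5.778
  O₂: 1003 − 3(208.2) = 378.8
  N₂: 3775 (inert)
  CO₂: 0 + 2(208.2) = 416.4
  H₂O: 0 + 2(208.2) = 416.4
Total out = 4992 mol/min; y_N₂ = 3775 / 4992 = 0.7561.

0.756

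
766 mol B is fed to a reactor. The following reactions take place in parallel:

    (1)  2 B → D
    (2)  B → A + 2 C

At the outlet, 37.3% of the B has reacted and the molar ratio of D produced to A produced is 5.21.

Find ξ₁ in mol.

ξ₁ = 130 mol

Conversion of B: B consumed = 0.373 × 766 = 285.7 mol = 2ξ₁ + 1ξ₂.
Selectivity: 1ξ₁ / (1ξ₂) = 5.21 → ξ₁ = 5.21 ξ₂.
Substitute: (2·5.21 + 1) ξ₂ = 285.7 → ξ₂ = 25.02 mol, ξ₁ = 130.3 mol.
Outlet amounts (n = n₀ + Σ ν·ξ):
  B: 766 − 2(130.3) − 1(25.02) = 480.3
  D: 0 + 1(130.3) = 130.3
  A: 0 + 1(25.02) = 25.02
  C: 0 + 2(25.02) = 50.04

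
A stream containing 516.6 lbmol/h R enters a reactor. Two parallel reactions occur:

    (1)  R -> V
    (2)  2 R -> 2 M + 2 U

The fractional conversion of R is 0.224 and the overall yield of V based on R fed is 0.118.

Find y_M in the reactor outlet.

Yield of V: 1ξ₁ / 516.6 = 0.118 → ξ₁ = 60.96 lbmol/h.
Conversion of R: 1ξ₁ + 2ξ₂ = 0.224 × 516.6 = 115.7 → ξ₂ = 27.38 lbmol/h.
Outlet amounts (n = n₀ + Σ ν·ξ):
  R: 516.6 − 1(60.96) − 2(27.38) = 400.9
  V: 0 + 1(60.96) = 60.96
  M: 0 + 2(27.38) = 54.76
  U: 0 + 2(27.38) = 54.76
Total out = 571.4 lbmol/h; y_M = 54.76 / 571.4 = 0.09584.

0.0958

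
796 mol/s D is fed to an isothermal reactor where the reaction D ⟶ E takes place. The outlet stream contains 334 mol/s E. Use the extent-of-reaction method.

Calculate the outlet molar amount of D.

For E: n = n₀ + 1ξ → 334 = 0 + 1ξ, giving ξ = 334 mol/s.
Outlet amounts (n = n₀ + ν ξ):
  D: 796 − 1(334) = 462
  E: 0 + 1(334) = 334

462 mol/s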